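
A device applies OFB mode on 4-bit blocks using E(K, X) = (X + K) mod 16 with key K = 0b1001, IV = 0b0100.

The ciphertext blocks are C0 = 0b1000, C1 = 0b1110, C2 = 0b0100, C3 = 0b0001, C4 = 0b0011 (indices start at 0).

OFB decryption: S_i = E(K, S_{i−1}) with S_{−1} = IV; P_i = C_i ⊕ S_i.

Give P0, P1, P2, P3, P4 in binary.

P0 = 0b0101, P1 = 0b1000, P2 = 0b1011, P3 = 0b1001, P4 = 0b0010

P0: S = E(K, 0b0100) = 0b1101; 0b1000 ⊕ 0b1101 = 0b0101.
P1: S = E(K, 0b1101) = 0b0110; 0b1110 ⊕ 0b0110 = 0b1000.
P2: S = E(K, 0b0110) = 0b1111; 0b0100 ⊕ 0b1111 = 0b1011.
P3: S = E(K, 0b1111) = 0b1000; 0b0001 ⊕ 0b1000 = 0b1001.
P4: S = E(K, 0b1000) = 0b0001; 0b0011 ⊕ 0b0001 = 0b0010.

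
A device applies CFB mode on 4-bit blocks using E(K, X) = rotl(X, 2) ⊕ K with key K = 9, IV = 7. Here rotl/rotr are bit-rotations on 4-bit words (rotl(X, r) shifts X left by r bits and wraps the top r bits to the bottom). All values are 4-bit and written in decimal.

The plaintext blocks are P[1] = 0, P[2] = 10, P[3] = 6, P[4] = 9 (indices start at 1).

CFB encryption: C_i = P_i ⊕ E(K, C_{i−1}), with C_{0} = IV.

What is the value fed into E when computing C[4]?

C[1]: E(K, 7) = 4; 0 ⊕ 4 = 4.
C[2]: E(K, 4) = 8; 10 ⊕ 8 = 2.
C[3]: E(K, 2) = 1; 6 ⊕ 1 = 7.
C[4]: E(K, 7) = 4; 9 ⊕ 4 = 13.
So the input to E for block [4] is 7.

7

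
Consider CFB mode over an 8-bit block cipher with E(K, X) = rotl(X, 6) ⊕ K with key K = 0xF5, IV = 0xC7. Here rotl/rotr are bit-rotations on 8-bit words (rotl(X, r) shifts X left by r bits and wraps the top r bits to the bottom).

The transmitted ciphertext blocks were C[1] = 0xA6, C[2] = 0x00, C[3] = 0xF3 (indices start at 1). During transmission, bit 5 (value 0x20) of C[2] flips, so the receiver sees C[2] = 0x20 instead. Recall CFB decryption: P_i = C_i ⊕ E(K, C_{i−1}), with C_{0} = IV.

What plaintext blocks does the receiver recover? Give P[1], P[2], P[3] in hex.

P[1] = 0xA2, P[2] = 0x7C, P[3] = 0x0E

Only C[2] changed, to 0x20. In CFB, a change in C_i flips the same bit in P_i and garbles P_{i+1}. Decrypting the received ciphertext:
P[1]: E(K, 0xC7) = 0x04; 0xA6 ⊕ 0x04 = 0xA2.
P[2]: E(K, 0xA6) = 0x5C; 0x20 ⊕ 0x5C = 0x7C.
P[3]: E(K, 0x20) = 0xFD; 0xF3 ⊕ 0xFD = 0x0E.
Blocks that differ from the original plaintext: P[2], P[3].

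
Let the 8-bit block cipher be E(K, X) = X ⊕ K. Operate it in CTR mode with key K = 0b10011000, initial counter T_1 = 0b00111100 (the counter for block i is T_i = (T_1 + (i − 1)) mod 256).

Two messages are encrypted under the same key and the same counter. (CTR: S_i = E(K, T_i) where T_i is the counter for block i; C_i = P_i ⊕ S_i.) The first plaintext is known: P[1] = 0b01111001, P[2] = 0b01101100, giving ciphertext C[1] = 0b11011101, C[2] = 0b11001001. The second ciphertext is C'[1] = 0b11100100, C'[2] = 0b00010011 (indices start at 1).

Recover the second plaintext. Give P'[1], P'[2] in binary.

P'[1] = 0b01000000, P'[2] = 0b10110110

In CTR with a reused counter, both messages share the same keystream S_i, so C_i ⊕ C'_i = P_i ⊕ P'_i and thus P'_i = P_i ⊕ C_i ⊕ C'_i.
P'[1]: 0b01111001 ⊕ 0b11011101 ⊕ 0b11100100 = 0b01000000.
P'[2]: 0b01101100 ⊕ 0b11001001 ⊕ 0b00010011 = 0b10110110.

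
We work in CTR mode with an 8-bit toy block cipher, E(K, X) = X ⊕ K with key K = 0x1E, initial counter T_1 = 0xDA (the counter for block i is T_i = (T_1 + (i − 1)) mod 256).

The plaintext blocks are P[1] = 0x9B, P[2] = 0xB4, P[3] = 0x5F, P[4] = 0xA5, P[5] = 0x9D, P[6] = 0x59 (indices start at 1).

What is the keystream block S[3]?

CTR encryption: S_i = E(K, T_i) where T_i is the counter for block i; C_i = P_i ⊕ S_i.
C[1]: T = 0xDA, S = E(K, T) = 0xC4; 0x9B ⊕ 0xC4 = 0x5F.
C[2]: T = 0xDB, S = E(K, T) = 0xC5; 0xB4 ⊕ 0xC5 = 0x71.
C[3]: T = 0xDC, S = E(K, T) = 0xC2; 0x5F ⊕ 0xC2 = 0x9D.
So S[3] = 0xC2.

0xC2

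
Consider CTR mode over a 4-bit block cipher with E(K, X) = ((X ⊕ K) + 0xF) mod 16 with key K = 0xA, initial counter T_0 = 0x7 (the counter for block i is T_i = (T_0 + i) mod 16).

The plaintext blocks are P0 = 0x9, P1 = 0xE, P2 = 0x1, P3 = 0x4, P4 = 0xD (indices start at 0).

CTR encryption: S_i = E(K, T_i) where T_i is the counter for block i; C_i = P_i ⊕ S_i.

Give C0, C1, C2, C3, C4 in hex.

C0 = 0x5, C1 = 0xF, C2 = 0x3, C3 = 0xB, C4 = 0xD

C0: T = 0x7, S = E(K, T) = 0xC; 0x9 ⊕ 0xC = 0x5.
C1: T = 0x8, S = E(K, T) = 0x1; 0xE ⊕ 0x1 = 0xF.
C2: T = 0x9, S = E(K, T) = 0x2; 0x1 ⊕ 0x2 = 0x3.
C3: T = 0xA, S = E(K, T) = 0xF; 0x4 ⊕ 0xF = 0xB.
C4: T = 0xB, S = E(K, T) = 0x0; 0xD ⊕ 0x0 = 0xD.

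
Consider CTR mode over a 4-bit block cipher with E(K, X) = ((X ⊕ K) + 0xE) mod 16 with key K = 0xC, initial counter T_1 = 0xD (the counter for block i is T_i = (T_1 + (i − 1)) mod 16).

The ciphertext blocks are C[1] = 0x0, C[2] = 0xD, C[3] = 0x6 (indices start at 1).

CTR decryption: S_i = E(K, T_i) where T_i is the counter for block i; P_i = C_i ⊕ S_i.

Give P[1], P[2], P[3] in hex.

P[1]: T = 0xD, S = E(K, T) = 0xF; 0x0 ⊕ 0xF = 0xF.
P[2]: T = 0xE, S = E(K, T) = 0x0; 0xD ⊕ 0x0 = 0xD.
P[3]: T = 0xF, S = E(K, T) = 0x1; 0x6 ⊕ 0x1 = 0x7.

P[1] = 0xF, P[2] = 0xD, P[3] = 0x7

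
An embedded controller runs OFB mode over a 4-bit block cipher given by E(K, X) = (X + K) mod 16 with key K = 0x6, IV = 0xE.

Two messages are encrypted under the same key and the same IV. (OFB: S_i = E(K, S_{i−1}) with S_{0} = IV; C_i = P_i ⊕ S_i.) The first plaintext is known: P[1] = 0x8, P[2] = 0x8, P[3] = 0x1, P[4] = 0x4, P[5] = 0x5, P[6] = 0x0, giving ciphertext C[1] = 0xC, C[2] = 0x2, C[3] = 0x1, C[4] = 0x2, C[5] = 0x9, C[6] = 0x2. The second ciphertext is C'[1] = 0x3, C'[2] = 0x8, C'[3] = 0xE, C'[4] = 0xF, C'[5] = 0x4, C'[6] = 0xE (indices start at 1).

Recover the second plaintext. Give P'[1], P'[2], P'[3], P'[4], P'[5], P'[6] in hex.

In OFB with a reused IV, both messages share the same keystream S_i, so C_i ⊕ C'_i = P_i ⊕ P'_i and thus P'_i = P_i ⊕ C_i ⊕ C'_i.
P'[1]: 0x8 ⊕ 0xC ⊕ 0x3 = 0x7.
P'[2]: 0x8 ⊕ 0x2 ⊕ 0x8 = 0x2.
P'[3]: 0x1 ⊕ 0x1 ⊕ 0xE = 0xE.
P'[4]: 0x4 ⊕ 0x2 ⊕ 0xF = 0x9.
P'[5]: 0x5 ⊕ 0x9 ⊕ 0x4 = 0x8.
P'[6]: 0x0 ⊕ 0x2 ⊕ 0xE = 0xC.

P'[1] = 0x7, P'[2] = 0x2, P'[3] = 0xE, P'[4] = 0x9, P'[5] = 0x8, P'[6] = 0xC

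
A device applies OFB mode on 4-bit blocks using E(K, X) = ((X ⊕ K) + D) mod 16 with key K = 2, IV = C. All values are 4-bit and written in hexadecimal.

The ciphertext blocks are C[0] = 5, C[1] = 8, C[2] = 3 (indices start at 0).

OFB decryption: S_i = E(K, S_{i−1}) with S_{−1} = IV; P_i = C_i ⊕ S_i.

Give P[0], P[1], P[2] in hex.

P[0]: S = E(K, C) = B; 5 ⊕ B = E.
P[1]: S = E(K, B) = 6; 8 ⊕ 6 = E.
P[2]: S = E(K, 6) = 1; 3 ⊕ 1 = 2.

P[0] = E, P[1] = E, P[2] = 2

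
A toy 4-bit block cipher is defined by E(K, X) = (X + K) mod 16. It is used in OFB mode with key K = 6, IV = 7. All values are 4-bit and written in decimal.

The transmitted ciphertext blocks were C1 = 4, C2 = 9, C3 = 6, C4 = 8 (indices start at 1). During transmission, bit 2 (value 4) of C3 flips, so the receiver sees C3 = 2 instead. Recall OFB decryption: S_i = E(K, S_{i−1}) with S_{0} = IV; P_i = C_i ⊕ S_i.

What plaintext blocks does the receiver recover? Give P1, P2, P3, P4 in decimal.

P1 = 9, P2 = 10, P3 = 11, P4 = 7

Only C3 changed, to 2. In OFB, a change in C_i flips the same bit in P_i only; the keystream is unaffected. Decrypting the received ciphertext:
P1: S = E(K, 7) = 13; 4 ⊕ 13 = 9.
P2: S = E(K, 13) = 3; 9 ⊕ 3 = 10.
P3: S = E(K, 3) = 9; 2 ⊕ 9 = 11.
P4: S = E(K, 9) = 15; 8 ⊕ 15 = 7.
Blocks that differ from the original plaintext: P3.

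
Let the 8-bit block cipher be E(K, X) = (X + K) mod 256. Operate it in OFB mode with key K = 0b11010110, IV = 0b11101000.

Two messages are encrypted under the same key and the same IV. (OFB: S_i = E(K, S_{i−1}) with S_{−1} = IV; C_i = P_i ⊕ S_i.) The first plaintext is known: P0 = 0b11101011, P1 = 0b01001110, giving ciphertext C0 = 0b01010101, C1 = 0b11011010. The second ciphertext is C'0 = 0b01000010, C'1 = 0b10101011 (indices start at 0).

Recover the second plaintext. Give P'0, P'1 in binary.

P'0 = 0b11111100, P'1 = 0b00111111

In OFB with a reused IV, both messages share the same keystream S_i, so C_i ⊕ C'_i = P_i ⊕ P'_i and thus P'_i = P_i ⊕ C_i ⊕ C'_i.
P'0: 0b11101011 ⊕ 0b01010101 ⊕ 0b01000010 = 0b11111100.
P'1: 0b01001110 ⊕ 0b11011010 ⊕ 0b10101011 = 0b00111111.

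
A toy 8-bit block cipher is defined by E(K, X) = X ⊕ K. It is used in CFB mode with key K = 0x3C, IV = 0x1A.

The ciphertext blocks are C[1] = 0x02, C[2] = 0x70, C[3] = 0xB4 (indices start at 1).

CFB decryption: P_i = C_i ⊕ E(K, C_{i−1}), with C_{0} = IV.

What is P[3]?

P[3]: E(K, 0x70) = 0x4C; 0xB4 ⊕ 0x4C = 0xF8.

P[3] = 0xF8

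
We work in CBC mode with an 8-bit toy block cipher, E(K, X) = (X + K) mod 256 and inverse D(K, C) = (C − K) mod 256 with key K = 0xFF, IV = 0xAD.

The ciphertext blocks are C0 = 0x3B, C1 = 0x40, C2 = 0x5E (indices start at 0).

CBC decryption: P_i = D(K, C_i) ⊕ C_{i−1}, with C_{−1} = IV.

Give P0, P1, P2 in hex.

P0: D(K, 0x3B) = 0x3C; 0x3C ⊕ 0xAD = 0x91.
P1: D(K, 0x40) = 0x41; 0x41 ⊕ 0x3B = 0x7A.
P2: D(K, 0x5E) = 0x5F; 0x5F ⊕ 0x40 = 0x1F.

P0 = 0x91, P1 = 0x7A, P2 = 0x1F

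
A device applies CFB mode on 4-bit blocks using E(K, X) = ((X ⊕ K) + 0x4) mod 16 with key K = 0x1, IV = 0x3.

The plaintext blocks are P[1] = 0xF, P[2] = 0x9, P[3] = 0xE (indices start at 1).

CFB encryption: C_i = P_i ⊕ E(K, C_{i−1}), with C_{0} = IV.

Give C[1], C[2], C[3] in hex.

C[1] = 0x9, C[2] = 0x5, C[3] = 0x6

C[1]: E(K, 0x3) = 0x6; 0xF ⊕ 0x6 = 0x9.
C[2]: E(K, 0x9) = 0xC; 0x9 ⊕ 0xC = 0x5.
C[3]: E(K, 0x5) = 0x8; 0xE ⊕ 0x8 = 0x6.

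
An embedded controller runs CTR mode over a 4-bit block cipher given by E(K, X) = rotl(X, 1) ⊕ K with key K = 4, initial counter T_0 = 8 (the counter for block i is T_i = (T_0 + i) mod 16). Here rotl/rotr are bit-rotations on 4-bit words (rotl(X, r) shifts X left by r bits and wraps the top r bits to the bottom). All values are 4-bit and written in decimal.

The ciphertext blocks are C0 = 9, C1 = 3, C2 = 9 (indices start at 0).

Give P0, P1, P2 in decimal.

P0 = 12, P1 = 4, P2 = 8

CTR decryption: S_i = E(K, T_i) where T_i is the counter for block i; P_i = C_i ⊕ S_i.
P0: T = 8, S = E(K, T) = 5; 9 ⊕ 5 = 12.
P1: T = 9, S = E(K, T) = 7; 3 ⊕ 7 = 4.
P2: T = 10, S = E(K, T) = 1; 9 ⊕ 1 = 8.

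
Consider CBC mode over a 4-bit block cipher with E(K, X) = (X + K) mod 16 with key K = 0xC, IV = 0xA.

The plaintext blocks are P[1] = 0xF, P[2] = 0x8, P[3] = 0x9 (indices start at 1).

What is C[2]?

CBC encryption: C_i = E(K, P_i ⊕ C_{i−1}), with C_{0} = IV.
C[1]: P[1] ⊕ 0xA = 0x5; E(K, 0x5) = 0x1.
C[2]: P[2] ⊕ 0x1 = 0x9; E(K, 0x9) = 0x5.

C[2] = 0x5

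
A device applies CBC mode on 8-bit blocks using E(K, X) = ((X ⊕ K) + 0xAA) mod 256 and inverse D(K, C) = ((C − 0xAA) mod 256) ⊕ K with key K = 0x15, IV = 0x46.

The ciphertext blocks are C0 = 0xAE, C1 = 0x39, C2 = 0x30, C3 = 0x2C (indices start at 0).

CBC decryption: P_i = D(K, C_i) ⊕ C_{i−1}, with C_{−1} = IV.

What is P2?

P2: D(K, 0x30) = 0x93; 0x93 ⊕ 0x39 = 0xAA.

P2 = 0xAA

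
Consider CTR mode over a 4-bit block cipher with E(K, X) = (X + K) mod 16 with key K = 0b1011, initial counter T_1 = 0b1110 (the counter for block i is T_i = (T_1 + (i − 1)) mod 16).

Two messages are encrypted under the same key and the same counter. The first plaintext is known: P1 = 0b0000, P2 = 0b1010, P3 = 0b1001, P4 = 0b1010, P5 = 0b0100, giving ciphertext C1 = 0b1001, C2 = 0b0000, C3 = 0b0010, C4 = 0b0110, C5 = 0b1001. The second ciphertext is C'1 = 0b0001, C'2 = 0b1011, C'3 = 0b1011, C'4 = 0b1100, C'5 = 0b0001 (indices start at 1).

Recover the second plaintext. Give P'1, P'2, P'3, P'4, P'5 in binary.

P'1 = 0b1000, P'2 = 0b0001, P'3 = 0b0000, P'4 = 0b0000, P'5 = 0b1100

In CTR with a reused counter, both messages share the same keystream S_i, so C_i ⊕ C'_i = P_i ⊕ P'_i and thus P'_i = P_i ⊕ C_i ⊕ C'_i.
P'1: 0b0000 ⊕ 0b1001 ⊕ 0b0001 = 0b1000.
P'2: 0b1010 ⊕ 0b0000 ⊕ 0b1011 = 0b0001.
P'3: 0b1001 ⊕ 0b0010 ⊕ 0b1011 = 0b0000.
P'4: 0b1010 ⊕ 0b0110 ⊕ 0b1100 = 0b0000.
P'5: 0b0100 ⊕ 0b1001 ⊕ 0b0001 = 0b1100.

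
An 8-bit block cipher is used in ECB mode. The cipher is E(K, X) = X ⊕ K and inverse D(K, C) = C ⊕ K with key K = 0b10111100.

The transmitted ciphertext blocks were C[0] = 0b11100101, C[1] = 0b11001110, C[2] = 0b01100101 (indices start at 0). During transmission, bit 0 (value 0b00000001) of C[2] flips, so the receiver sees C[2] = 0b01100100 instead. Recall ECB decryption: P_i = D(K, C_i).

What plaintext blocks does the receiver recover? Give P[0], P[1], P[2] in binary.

Only C[2] changed, to 0b01100100. In ECB, a change in C_i affects only P_i. Decrypting the received ciphertext:
P[0]: D(K, 0b11100101) = 0b01011001.
P[1]: D(K, 0b11001110) = 0b01110010.
P[2]: D(K, 0b01100100) = 0b11011000.
Blocks that differ from the original plaintext: P[2].

P[0] = 0b01011001, P[1] = 0b01110010, P[2] = 0b11011000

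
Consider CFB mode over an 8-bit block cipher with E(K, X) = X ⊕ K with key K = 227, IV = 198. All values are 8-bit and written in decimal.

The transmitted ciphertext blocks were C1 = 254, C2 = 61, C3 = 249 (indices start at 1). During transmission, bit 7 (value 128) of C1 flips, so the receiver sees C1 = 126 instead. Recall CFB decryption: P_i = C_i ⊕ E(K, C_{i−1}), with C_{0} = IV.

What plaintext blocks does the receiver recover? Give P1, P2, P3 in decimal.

Only C1 changed, to 126. In CFB, a change in C_i flips the same bit in P_i and garbles P_{i+1}. Decrypting the received ciphertext:
P1: E(K, 198) = 37; 126 ⊕ 37 = 91.
P2: E(K, 126) = 157; 61 ⊕ 157 = 160.
P3: E(K, 61) = 222; 249 ⊕ 222 = 39.
Blocks that differ from the original plaintext: P1, P2.

P1 = 91, P2 = 160, P3 = 39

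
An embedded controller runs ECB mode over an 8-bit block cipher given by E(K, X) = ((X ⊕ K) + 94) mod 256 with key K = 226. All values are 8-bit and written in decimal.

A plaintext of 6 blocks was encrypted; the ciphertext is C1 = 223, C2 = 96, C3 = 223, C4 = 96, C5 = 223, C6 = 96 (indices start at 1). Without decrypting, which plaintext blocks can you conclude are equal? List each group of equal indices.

ECB encrypts each block independently with the same key, so equal ciphertext blocks imply equal plaintext blocks.
C1 = C3 = C5 = 223, so P1 = P3 = P5.
C2 = C4 = C6 = 96, so P2 = P4 = P6.

P1 = P3 = P5; P2 = P4 = P6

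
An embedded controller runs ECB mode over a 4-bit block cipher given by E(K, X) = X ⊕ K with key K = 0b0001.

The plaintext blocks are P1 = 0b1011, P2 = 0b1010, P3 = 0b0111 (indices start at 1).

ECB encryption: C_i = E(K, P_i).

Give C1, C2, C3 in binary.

C1 = 0b1010, C2 = 0b1011, C3 = 0b0110

C1: E(K, 0b1011) = 0b1010.
C2: E(K, 0b1010) = 0b1011.
C3: E(K, 0b0111) = 0b0110.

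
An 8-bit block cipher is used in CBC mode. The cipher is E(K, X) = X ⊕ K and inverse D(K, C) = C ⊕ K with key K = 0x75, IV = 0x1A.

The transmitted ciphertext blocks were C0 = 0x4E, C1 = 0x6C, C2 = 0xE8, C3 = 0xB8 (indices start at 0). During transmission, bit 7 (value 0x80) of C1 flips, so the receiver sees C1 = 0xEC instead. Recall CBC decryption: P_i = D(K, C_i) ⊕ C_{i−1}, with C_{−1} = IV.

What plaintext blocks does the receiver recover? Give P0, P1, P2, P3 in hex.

Only C1 changed, to 0xEC. In CBC, a change in C_i garbles P_i and flips the same bit in P_{i+1}. Decrypting the received ciphertext:
P0: D(K, 0x4E) = 0x3B; 0x3B ⊕ 0x1A = 0x21.
P1: D(K, 0xEC) = 0x99; 0x99 ⊕ 0x4E = 0xD7.
P2: D(K, 0xE8) = 0x9D; 0x9D ⊕ 0xEC = 0x71.
P3: D(K, 0xB8) = 0xCD; 0xCD ⊕ 0xE8 = 0x25.
Blocks that differ from the original plaintext: P1, P2.

P0 = 0x21, P1 = 0xD7, P2 = 0x71, P3 = 0x25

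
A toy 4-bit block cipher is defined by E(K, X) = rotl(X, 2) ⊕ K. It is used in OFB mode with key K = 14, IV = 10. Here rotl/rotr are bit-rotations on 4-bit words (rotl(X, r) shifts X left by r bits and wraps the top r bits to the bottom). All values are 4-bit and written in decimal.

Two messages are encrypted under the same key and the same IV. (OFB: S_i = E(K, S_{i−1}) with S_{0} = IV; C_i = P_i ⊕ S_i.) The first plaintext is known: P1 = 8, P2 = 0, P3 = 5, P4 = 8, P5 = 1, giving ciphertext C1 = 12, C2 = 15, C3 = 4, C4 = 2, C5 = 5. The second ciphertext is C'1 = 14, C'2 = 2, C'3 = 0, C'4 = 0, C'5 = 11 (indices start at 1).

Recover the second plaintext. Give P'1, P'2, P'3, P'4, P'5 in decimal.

P'1 = 10, P'2 = 13, P'3 = 1, P'4 = 10, P'5 = 15

In OFB with a reused IV, both messages share the same keystream S_i, so C_i ⊕ C'_i = P_i ⊕ P'_i and thus P'_i = P_i ⊕ C_i ⊕ C'_i.
P'1: 8 ⊕ 12 ⊕ 14 = 10.
P'2: 0 ⊕ 15 ⊕ 2 = 13.
P'3: 5 ⊕ 4 ⊕ 0 = 1.
P'4: 8 ⊕ 2 ⊕ 0 = 10.
P'5: 1 ⊕ 5 ⊕ 11 = 15.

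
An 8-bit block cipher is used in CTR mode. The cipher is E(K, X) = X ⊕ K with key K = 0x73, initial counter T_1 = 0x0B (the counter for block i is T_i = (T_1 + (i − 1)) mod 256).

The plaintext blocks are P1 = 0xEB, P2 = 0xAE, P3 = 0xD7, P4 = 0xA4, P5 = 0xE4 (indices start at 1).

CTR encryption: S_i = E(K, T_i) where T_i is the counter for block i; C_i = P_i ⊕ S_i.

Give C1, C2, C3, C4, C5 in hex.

C1: T = 0x0B, S = E(K, T) = 0x78; 0xEB ⊕ 0x78 = 0x93.
C2: T = 0x0C, S = E(K, T) = 0x7F; 0xAE ⊕ 0x7F = 0xD1.
C3: T = 0x0D, S = E(K, T) = 0x7E; 0xD7 ⊕ 0x7E = 0xA9.
C4: T = 0x0E, S = E(K, T) = 0x7D; 0xA4 ⊕ 0x7D = 0xD9.
C5: T = 0x0F, S = E(K, T) = 0x7C; 0xE4 ⊕ 0x7C = 0x98.

C1 = 0x93, C2 = 0xD1, C3 = 0xA9, C4 = 0xD9, C5 = 0x98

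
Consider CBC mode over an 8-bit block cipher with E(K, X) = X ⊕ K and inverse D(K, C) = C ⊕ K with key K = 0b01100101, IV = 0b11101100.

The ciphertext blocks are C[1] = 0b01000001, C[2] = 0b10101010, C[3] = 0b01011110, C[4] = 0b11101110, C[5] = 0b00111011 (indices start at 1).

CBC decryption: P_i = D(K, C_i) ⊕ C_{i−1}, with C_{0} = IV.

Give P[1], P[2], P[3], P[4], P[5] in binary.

P[1]: D(K, 0b01000001) = 0b00100100; 0b00100100 ⊕ 0b11101100 = 0b11001000.
P[2]: D(K, 0b10101010) = 0b11001111; 0b11001111 ⊕ 0b01000001 = 0b10001110.
P[3]: D(K, 0b01011110) = 0b00111011; 0b00111011 ⊕ 0b10101010 = 0b10010001.
P[4]: D(K, 0b11101110) = 0b10001011; 0b10001011 ⊕ 0b01011110 = 0b11010101.
P[5]: D(K, 0b00111011) = 0b01011110; 0b01011110 ⊕ 0b11101110 = 0b10110000.

P[1] = 0b11001000, P[2] = 0b10001110, P[3] = 0b10010001, P[4] = 0b11010101, P[5] = 0b10110000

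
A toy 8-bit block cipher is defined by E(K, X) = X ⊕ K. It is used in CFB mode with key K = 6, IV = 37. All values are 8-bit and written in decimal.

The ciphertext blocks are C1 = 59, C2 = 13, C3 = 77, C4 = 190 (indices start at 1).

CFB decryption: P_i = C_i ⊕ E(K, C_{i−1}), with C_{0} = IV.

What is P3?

P3 = 70

P3: E(K, 13) = 11; 77 ⊕ 11 = 70.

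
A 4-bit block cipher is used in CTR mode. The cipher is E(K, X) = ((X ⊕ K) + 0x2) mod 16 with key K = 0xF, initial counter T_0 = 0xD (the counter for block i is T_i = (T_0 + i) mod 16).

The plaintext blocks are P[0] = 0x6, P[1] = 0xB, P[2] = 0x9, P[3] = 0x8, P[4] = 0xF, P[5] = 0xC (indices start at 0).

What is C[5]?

C[5] = 0x3

CTR encryption: S_i = E(K, T_i) where T_i is the counter for block i; C_i = P_i ⊕ S_i.
C[0]: T = 0xD, S = E(K, T) = 0x4; 0x6 ⊕ 0x4 = 0x2.
C[1]: T = 0xE, S = E(K, T) = 0x3; 0xB ⊕ 0x3 = 0x8.
C[2]: T = 0xF, S = E(K, T) = 0x2; 0x9 ⊕ 0x2 = 0xB.
C[3]: T = 0x0, S = E(K, T) = 0x1; 0x8 ⊕ 0x1 = 0x9.
C[4]: T = 0x1, S = E(K, T) = 0x0; 0xF ⊕ 0x0 = 0xF.
C[5]: T = 0x2, S = E(K, T) = 0xF; 0xC ⊕ 0xF = 0x3.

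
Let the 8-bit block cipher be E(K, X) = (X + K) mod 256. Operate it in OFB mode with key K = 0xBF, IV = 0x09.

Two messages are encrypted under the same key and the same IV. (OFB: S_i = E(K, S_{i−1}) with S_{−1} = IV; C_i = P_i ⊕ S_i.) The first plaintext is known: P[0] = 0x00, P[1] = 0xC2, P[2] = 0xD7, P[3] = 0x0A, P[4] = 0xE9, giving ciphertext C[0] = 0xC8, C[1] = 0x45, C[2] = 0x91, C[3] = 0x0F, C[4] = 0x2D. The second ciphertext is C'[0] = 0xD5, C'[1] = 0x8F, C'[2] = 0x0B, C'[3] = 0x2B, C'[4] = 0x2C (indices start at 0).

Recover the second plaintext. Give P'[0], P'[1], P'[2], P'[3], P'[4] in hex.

In OFB with a reused IV, both messages share the same keystream S_i, so C_i ⊕ C'_i = P_i ⊕ P'_i and thus P'_i = P_i ⊕ C_i ⊕ C'_i.
P'[0]: 0x00 ⊕ 0xC8 ⊕ 0xD5 = 0x1D.
P'[1]: 0xC2 ⊕ 0x45 ⊕ 0x8F = 0x08.
P'[2]: 0xD7 ⊕ 0x91 ⊕ 0x0B = 0x4D.
P'[3]: 0x0A ⊕ 0x0F ⊕ 0x2B = 0x2E.
P'[4]: 0xE9 ⊕ 0x2D ⊕ 0x2C = 0xE8.

P'[0] = 0x1D, P'[1] = 0x08, P'[2] = 0x4D, P'[3] = 0x2E, P'[4] = 0xE8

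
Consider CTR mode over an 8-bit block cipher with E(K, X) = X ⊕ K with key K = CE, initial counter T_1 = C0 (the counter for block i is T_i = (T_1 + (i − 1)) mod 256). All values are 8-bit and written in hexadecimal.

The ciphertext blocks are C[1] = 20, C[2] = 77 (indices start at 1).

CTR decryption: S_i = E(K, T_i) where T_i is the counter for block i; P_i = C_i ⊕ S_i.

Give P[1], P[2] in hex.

P[1] = 2E, P[2] = 78

P[1]: T = C0, S = E(K, T) = 0E; 20 ⊕ 0E = 2E.
P[2]: T = C1, S = E(K, T) = 0F; 77 ⊕ 0F = 78.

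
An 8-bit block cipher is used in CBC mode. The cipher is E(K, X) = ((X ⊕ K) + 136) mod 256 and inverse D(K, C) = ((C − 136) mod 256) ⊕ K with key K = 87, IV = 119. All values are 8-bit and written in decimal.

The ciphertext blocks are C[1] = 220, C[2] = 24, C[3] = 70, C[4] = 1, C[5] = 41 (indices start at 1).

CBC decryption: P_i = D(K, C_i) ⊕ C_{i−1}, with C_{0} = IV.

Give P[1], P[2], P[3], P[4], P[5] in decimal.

P[1]: D(K, 220) = 3; 3 ⊕ 119 = 116.
P[2]: D(K, 24) = 199; 199 ⊕ 220 = 27.
P[3]: D(K, 70) = 233; 233 ⊕ 24 = 241.
P[4]: D(K, 1) = 46; 46 ⊕ 70 = 104.
P[5]: D(K, 41) = 246; 246 ⊕ 1 = 247.

P[1] = 116, P[2] = 27, P[3] = 241, P[4] = 104, P[5] = 247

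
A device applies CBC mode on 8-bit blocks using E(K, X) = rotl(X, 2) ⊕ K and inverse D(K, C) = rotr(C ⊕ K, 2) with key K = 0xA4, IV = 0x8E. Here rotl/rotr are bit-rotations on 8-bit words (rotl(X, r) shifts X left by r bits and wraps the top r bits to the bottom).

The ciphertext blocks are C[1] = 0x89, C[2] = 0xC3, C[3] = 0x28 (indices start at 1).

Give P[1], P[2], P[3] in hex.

CBC decryption: P_i = D(K, C_i) ⊕ C_{i−1}, with C_{0} = IV.
P[1]: D(K, 0x89) = 0x4B; 0x4B ⊕ 0x8E = 0xC5.
P[2]: D(K, 0xC3) = 0xD9; 0xD9 ⊕ 0x89 = 0x50.
P[3]: D(K, 0x28) = 0x23; 0x23 ⊕ 0xC3 = 0xE0.

P[1] = 0xC5, P[2] = 0x50, P[3] = 0xE0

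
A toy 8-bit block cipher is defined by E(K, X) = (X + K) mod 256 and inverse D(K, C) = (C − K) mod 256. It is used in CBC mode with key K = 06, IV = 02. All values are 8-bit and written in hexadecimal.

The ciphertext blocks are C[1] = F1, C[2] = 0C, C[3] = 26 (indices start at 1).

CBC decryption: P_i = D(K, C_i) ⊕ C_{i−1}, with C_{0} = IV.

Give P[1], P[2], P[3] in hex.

P[1] = E9, P[2] = F7, P[3] = 2C

P[1]: D(K, F1) = EB; EB ⊕ 02 = E9.
P[2]: D(K, 0C) = 06; 06 ⊕ F1 = F7.
P[3]: D(K, 26) = 20; 20 ⊕ 0C = 2C.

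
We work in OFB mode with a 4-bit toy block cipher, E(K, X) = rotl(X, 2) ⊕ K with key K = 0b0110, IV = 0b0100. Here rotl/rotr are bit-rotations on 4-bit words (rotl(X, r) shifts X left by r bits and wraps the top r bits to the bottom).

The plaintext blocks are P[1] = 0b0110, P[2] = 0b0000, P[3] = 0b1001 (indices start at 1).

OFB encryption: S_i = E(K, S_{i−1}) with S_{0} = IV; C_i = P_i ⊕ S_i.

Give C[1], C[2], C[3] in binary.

C[1] = 0b0001, C[2] = 0b1011, C[3] = 0b0001

C[1]: S = E(K, 0b0100) = 0b0111; 0b0110 ⊕ 0b0111 = 0b0001.
C[2]: S = E(K, 0b0111) = 0b1011; 0b0000 ⊕ 0b1011 = 0b1011.
C[3]: S = E(K, 0b1011) = 0b1000; 0b1001 ⊕ 0b1000 = 0b0001.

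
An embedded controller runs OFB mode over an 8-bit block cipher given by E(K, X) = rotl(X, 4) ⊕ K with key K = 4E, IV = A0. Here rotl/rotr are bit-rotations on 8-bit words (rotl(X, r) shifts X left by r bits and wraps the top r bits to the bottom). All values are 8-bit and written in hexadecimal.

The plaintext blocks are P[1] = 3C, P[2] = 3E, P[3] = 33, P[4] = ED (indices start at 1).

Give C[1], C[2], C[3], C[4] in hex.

C[1] = 78, C[2] = 34, C[3] = DD, C[4] = 4D

OFB encryption: S_i = E(K, S_{i−1}) with S_{0} = IV; C_i = P_i ⊕ S_i.
C[1]: S = E(K, A0) = 44; 3C ⊕ 44 = 78.
C[2]: S = E(K, 44) = 0A; 3E ⊕ 0A = 34.
C[3]: S = E(K, 0A) = EE; 33 ⊕ EE = DD.
C[4]: S = E(K, EE) = A0; ED ⊕ A0 = 4D.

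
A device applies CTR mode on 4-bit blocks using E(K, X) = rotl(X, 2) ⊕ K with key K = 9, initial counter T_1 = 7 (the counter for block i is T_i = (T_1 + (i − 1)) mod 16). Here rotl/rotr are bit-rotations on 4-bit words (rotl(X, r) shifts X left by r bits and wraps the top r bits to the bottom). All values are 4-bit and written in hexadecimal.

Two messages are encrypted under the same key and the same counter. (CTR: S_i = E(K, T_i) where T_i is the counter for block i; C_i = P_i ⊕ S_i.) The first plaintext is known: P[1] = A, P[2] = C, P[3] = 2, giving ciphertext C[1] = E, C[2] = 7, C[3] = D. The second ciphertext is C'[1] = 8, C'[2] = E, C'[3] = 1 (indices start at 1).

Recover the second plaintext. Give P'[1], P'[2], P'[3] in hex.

P'[1] = C, P'[2] = 5, P'[3] = E

In CTR with a reused counter, both messages share the same keystream S_i, so C_i ⊕ C'_i = P_i ⊕ P'_i and thus P'_i = P_i ⊕ C_i ⊕ C'_i.
P'[1]: A ⊕ E ⊕ 8 = C.
P'[2]: C ⊕ 7 ⊕ E = 5.
P'[3]: 2 ⊕ D ⊕ 1 = E.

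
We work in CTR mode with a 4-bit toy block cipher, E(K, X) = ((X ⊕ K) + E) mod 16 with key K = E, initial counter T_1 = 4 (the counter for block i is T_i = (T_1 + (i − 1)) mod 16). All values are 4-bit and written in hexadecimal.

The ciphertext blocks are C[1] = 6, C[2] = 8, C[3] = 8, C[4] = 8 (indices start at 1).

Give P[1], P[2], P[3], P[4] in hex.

CTR decryption: S_i = E(K, T_i) where T_i is the counter for block i; P_i = C_i ⊕ S_i.
P[1]: T = 4, S = E(K, T) = 8; 6 ⊕ 8 = E.
P[2]: T = 5, S = E(K, T) = 9; 8 ⊕ 9 = 1.
P[3]: T = 6, S = E(K, T) = 6; 8 ⊕ 6 = E.
P[4]: T = 7, S = E(K, T) = 7; 8 ⊕ 7 = F.

P[1] = E, P[2] = 1, P[3] = E, P[4] = F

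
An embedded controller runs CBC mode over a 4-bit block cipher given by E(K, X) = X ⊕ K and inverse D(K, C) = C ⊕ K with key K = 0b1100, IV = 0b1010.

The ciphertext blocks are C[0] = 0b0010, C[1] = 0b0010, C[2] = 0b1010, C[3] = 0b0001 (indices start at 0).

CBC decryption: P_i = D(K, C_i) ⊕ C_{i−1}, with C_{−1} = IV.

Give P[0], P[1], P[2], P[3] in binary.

P[0]: D(K, 0b0010) = 0b1110; 0b1110 ⊕ 0b1010 = 0b0100.
P[1]: D(K, 0b0010) = 0b1110; 0b1110 ⊕ 0b0010 = 0b1100.
P[2]: D(K, 0b1010) = 0b0110; 0b0110 ⊕ 0b0010 = 0b0100.
P[3]: D(K, 0b0001) = 0b1101; 0b1101 ⊕ 0b1010 = 0b0111.

P[0] = 0b0100, P[1] = 0b1100, P[2] = 0b0100, P[3] = 0b0111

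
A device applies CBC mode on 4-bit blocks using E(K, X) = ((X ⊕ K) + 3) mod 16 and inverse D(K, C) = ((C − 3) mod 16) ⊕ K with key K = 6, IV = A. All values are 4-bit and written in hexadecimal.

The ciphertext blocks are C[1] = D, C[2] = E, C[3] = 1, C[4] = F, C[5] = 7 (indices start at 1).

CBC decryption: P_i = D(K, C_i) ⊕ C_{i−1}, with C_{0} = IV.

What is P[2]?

P[2] = 0

P[2]: D(K, E) = D; D ⊕ D = 0.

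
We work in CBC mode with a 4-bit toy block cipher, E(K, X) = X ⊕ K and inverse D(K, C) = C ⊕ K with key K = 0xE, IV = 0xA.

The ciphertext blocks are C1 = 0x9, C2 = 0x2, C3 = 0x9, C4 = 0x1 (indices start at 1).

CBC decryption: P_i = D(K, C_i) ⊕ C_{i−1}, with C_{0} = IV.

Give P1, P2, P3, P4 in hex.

P1 = 0xD, P2 = 0x5, P3 = 0x5, P4 = 0x6

P1: D(K, 0x9) = 0x7; 0x7 ⊕ 0xA = 0xD.
P2: D(K, 0x2) = 0xC; 0xC ⊕ 0x9 = 0x5.
P3: D(K, 0x9) = 0x7; 0x7 ⊕ 0x2 = 0x5.
P4: D(K, 0x1) = 0xF; 0xF ⊕ 0x9 = 0x6.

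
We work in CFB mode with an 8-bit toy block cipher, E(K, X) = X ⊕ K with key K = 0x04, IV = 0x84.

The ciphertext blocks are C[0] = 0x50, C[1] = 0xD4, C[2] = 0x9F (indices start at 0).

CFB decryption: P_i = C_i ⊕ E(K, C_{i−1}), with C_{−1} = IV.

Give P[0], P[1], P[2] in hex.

P[0]: E(K, 0x84) = 0x80; 0x50 ⊕ 0x80 = 0xD0.
P[1]: E(K, 0x50) = 0x54; 0xD4 ⊕ 0x54 = 0x80.
P[2]: E(K, 0xD4) = 0xD0; 0x9F ⊕ 0xD0 = 0x4F.

P[0] = 0xD0, P[1] = 0x80, P[2] = 0x4F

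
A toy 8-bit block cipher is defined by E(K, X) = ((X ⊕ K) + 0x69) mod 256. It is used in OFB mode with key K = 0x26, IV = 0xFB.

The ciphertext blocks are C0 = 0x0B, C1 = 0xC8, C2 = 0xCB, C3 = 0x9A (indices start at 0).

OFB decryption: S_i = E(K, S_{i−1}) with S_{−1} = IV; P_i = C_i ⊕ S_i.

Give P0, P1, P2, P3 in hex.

P0: S = E(K, 0xFB) = 0x46; 0x0B ⊕ 0x46 = 0x4D.
P1: S = E(K, 0x46) = 0xC9; 0xC8 ⊕ 0xC9 = 0x01.
P2: S = E(K, 0xC9) = 0x58; 0xCB ⊕ 0x58 = 0x93.
P3: S = E(K, 0x58) = 0xE7; 0x9A ⊕ 0xE7 = 0x7D.

P0 = 0x4D, P1 = 0x01, P2 = 0x93, P3 = 0x7D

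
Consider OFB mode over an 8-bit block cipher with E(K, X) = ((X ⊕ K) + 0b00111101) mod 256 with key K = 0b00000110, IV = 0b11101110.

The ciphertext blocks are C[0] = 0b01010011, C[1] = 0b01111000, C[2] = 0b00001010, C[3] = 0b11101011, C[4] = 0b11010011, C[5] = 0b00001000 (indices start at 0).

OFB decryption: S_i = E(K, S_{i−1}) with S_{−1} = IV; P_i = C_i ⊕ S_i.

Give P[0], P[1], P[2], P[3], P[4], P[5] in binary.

P[0]: S = E(K, 0b11101110) = 0b00100101; 0b01010011 ⊕ 0b00100101 = 0b01110110.
P[1]: S = E(K, 0b00100101) = 0b01100000; 0b01111000 ⊕ 0b01100000 = 0b00011000.
P[2]: S = E(K, 0b01100000) = 0b10100011; 0b00001010 ⊕ 0b10100011 = 0b10101001.
P[3]: S = E(K, 0b10100011) = 0b11100010; 0b11101011 ⊕ 0b11100010 = 0b00001001.
P[4]: S = E(K, 0b11100010) = 0b00100001; 0b11010011 ⊕ 0b00100001 = 0b11110010.
P[5]: S = E(K, 0b00100001) = 0b01100100; 0b00001000 ⊕ 0b01100100 = 0b01101100.

P[0] = 0b01110110, P[1] = 0b00011000, P[2] = 0b10101001, P[3] = 0b00001001, P[4] = 0b11110010, P[5] = 0b01101100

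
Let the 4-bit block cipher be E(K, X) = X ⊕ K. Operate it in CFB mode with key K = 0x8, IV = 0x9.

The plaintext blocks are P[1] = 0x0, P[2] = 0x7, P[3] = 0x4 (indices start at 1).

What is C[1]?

CFB encryption: C_i = P_i ⊕ E(K, C_{i−1}), with C_{0} = IV.
C[1]: E(K, 0x9) = 0x1; 0x0 ⊕ 0x1 = 0x1.

C[1] = 0x1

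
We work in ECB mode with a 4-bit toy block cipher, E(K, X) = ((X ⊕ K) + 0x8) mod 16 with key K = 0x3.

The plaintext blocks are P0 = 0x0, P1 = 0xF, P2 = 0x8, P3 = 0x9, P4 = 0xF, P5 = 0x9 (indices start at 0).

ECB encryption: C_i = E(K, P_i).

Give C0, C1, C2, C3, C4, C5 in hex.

C0 = 0xB, C1 = 0x4, C2 = 0x3, C3 = 0x2, C4 = 0x4, C5 = 0x2

C0: E(K, 0x0) = 0xB.
C1: E(K, 0xF) = 0x4.
C2: E(K, 0x8) = 0x3.
C3: E(K, 0x9) = 0x2.
C4: E(K, 0xF) = 0x4.
C5: E(K, 0x9) = 0x2.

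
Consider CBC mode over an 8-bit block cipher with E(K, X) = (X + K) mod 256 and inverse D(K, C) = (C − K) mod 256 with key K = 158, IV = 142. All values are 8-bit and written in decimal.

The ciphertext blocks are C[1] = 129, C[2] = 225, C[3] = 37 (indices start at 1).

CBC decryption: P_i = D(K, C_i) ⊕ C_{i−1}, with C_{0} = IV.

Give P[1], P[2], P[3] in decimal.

P[1] = 109, P[2] = 194, P[3] = 102

P[1]: D(K, 129) = 227; 227 ⊕ 142 = 109.
P[2]: D(K, 225) = 67; 67 ⊕ 129 = 194.
P[3]: D(K, 37) = 135; 135 ⊕ 225 = 102.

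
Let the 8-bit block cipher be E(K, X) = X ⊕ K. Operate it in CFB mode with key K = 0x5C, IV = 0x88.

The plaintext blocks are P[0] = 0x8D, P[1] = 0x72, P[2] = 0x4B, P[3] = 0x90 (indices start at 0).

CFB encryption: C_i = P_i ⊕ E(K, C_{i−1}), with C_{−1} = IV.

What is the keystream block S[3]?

C[0]: E(K, 0x88) = 0xD4; 0x8D ⊕ 0xD4 = 0x59.
C[1]: E(K, 0x59) = 0x05; 0x72 ⊕ 0x05 = 0x77.
C[2]: E(K, 0x77) = 0x2B; 0x4B ⊕ 0x2B = 0x60.
C[3]: E(K, 0x60) = 0x3C; 0x90 ⊕ 0x3C = 0xAC.
So S[3] = 0x3C.

0x3C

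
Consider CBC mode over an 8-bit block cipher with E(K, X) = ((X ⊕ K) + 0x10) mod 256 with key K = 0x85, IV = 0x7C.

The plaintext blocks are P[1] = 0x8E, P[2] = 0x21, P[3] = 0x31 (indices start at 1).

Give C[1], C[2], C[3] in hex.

C[1] = 0x87, C[2] = 0x33, C[3] = 0x97

CBC encryption: C_i = E(K, P_i ⊕ C_{i−1}), with C_{0} = IV.
C[1]: P[1] ⊕ 0x7C = 0xF2; E(K, 0xF2) = 0x87.
C[2]: P[2] ⊕ 0x87 = 0xA6; E(K, 0xA6) = 0x33.
C[3]: P[3] ⊕ 0x33 = 0x02; E(K, 0x02) = 0x97.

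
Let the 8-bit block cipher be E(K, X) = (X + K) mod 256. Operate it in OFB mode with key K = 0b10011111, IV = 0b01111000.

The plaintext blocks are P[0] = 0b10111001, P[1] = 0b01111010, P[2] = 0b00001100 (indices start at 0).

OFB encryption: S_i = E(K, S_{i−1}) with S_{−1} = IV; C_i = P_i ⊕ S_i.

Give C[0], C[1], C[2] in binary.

C[0] = 0b10101110, C[1] = 0b11001100, C[2] = 0b01011001

C[0]: S = E(K, 0b01111000) = 0b00010111; 0b10111001 ⊕ 0b00010111 = 0b10101110.
C[1]: S = E(K, 0b00010111) = 0b10110110; 0b01111010 ⊕ 0b10110110 = 0b11001100.
C[2]: S = E(K, 0b10110110) = 0b01010101; 0b00001100 ⊕ 0b01010101 = 0b01011001.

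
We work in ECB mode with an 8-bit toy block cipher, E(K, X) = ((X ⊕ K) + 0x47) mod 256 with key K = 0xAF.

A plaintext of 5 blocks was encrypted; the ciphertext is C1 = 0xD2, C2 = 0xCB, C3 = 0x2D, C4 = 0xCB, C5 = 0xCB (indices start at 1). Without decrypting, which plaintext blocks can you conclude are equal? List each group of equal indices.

ECB encrypts each block independently with the same key, so equal ciphertext blocks imply equal plaintext blocks.
C2 = C4 = C5 = 0xCB, so P2 = P4 = P5.

P2 = P4 = P5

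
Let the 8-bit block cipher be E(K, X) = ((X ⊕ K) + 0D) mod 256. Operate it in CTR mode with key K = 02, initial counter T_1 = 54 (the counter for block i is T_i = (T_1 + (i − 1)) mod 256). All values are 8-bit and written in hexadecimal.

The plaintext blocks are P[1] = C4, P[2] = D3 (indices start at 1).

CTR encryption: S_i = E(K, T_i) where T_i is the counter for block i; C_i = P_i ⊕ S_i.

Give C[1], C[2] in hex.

C[1] = A7, C[2] = B7

C[1]: T = 54, S = E(K, T) = 63; C4 ⊕ 63 = A7.
C[2]: T = 55, S = E(K, T) = 64; D3 ⊕ 64 = B7.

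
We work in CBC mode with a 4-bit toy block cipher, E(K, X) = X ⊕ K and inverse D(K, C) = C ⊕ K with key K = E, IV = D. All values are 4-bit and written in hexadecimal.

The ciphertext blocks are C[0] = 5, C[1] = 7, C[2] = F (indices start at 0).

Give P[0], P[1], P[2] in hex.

P[0] = 6, P[1] = C, P[2] = 6

CBC decryption: P_i = D(K, C_i) ⊕ C_{i−1}, with C_{−1} = IV.
P[0]: D(K, 5) = B; B ⊕ D = 6.
P[1]: D(K, 7) = 9; 9 ⊕ 5 = C.
P[2]: D(K, F) = 1; 1 ⊕ 7 = 6.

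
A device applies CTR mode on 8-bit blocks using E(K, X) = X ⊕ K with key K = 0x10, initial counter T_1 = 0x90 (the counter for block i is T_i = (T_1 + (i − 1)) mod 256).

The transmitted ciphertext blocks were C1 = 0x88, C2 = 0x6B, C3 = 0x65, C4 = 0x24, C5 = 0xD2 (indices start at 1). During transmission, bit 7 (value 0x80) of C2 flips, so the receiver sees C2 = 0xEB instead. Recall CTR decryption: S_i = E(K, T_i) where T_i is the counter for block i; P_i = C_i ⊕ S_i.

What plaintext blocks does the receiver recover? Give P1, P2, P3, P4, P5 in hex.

P1 = 0x08, P2 = 0x6A, P3 = 0xE7, P4 = 0xA7, P5 = 0x56

Only C2 changed, to 0xEB. In CTR, a change in C_i flips the same bit in P_i only; the keystream is unaffected. Decrypting the received ciphertext:
P1: T = 0x90, S = E(K, T) = 0x80; 0x88 ⊕ 0x80 = 0x08.
P2: T = 0x91, S = E(K, T) = 0x81; 0xEB ⊕ 0x81 = 0x6A.
P3: T = 0x92, S = E(K, T) = 0x82; 0x65 ⊕ 0x82 = 0xE7.
P4: T = 0x93, S = E(K, T) = 0x83; 0x24 ⊕ 0x83 = 0xA7.
P5: T = 0x94, S = E(K, T) = 0x84; 0xD2 ⊕ 0x84 = 0x56.
Blocks that differ from the original plaintext: P2.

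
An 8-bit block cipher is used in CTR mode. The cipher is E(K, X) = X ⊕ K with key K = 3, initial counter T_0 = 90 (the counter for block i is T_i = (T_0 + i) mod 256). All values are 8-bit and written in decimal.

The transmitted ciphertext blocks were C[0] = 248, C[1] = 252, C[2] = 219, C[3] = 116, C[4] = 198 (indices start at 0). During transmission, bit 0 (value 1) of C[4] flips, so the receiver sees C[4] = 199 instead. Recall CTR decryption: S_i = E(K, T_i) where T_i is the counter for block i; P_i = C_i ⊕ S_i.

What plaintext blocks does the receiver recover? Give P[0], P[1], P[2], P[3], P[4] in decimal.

Only C[4] changed, to 199. In CTR, a change in C_i flips the same bit in P_i only; the keystream is unaffected. Decrypting the received ciphertext:
P[0]: T = 90, S = E(K, T) = 89; 248 ⊕ 89 = 161.
P[1]: T = 91, S = E(K, T) = 88; 252 ⊕ 88 = 164.
P[2]: T = 92, S = E(K, T) = 95; 219 ⊕ 95 = 132.
P[3]: T = 93, S = E(K, T) = 94; 116 ⊕ 94 = 42.
P[4]: T = 94, S = E(K, T) = 93; 199 ⊕ 93 = 154.
Blocks that differ from the original plaintext: P[4].

P[0] = 161, P[1] = 164, P[2] = 132, P[3] = 42, P[4] = 154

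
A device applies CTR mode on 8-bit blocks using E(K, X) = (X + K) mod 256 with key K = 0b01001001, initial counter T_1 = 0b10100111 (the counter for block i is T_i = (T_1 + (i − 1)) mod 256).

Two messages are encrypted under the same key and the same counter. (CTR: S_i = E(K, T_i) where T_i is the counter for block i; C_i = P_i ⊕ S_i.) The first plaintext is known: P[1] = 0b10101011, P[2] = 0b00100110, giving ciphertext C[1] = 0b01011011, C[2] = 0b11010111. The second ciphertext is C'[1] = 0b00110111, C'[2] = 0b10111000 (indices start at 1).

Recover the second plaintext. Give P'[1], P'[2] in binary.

In CTR with a reused counter, both messages share the same keystream S_i, so C_i ⊕ C'_i = P_i ⊕ P'_i and thus P'_i = P_i ⊕ C_i ⊕ C'_i.
P'[1]: 0b10101011 ⊕ 0b01011011 ⊕ 0b00110111 = 0b11000111.
P'[2]: 0b00100110 ⊕ 0b11010111 ⊕ 0b10111000 = 0b01001001.

P'[1] = 0b11000111, P'[2] = 0b01001001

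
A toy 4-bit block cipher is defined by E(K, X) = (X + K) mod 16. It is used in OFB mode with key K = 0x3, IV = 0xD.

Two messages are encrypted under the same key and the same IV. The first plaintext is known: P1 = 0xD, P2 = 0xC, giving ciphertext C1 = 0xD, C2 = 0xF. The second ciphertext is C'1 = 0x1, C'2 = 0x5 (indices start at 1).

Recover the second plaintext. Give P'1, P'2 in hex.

P'1 = 0x1, P'2 = 0x6

In OFB with a reused IV, both messages share the same keystream S_i, so C_i ⊕ C'_i = P_i ⊕ P'_i and thus P'_i = P_i ⊕ C_i ⊕ C'_i.
P'1: 0xD ⊕ 0xD ⊕ 0x1 = 0x1.
P'2: 0xC ⊕ 0xF ⊕ 0x5 = 0x6.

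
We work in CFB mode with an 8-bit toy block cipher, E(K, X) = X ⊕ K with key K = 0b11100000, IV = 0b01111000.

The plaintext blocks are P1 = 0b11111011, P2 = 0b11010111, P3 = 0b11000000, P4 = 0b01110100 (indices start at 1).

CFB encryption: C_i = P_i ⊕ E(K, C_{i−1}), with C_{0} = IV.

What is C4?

C1: E(K, 0b01111000) = 0b10011000; 0b11111011 ⊕ 0b10011000 = 0b01100011.
C2: E(K, 0b01100011) = 0b10000011; 0b11010111 ⊕ 0b10000011 = 0b01010100.
C3: E(K, 0b01010100) = 0b10110100; 0b11000000 ⊕ 0b10110100 = 0b01110100.
C4: E(K, 0b01110100) = 0b10010100; 0b01110100 ⊕ 0b10010100 = 0b11100000.

C4 = 0b11100000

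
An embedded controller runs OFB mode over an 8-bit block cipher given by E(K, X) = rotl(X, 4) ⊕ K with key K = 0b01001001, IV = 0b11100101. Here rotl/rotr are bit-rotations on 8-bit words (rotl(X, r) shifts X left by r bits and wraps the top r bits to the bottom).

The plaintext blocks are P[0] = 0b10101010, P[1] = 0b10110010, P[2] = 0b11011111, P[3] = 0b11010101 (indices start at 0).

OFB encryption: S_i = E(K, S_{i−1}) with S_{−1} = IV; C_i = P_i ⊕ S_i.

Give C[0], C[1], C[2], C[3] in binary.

C[0]: S = E(K, 0b11100101) = 0b00010111; 0b10101010 ⊕ 0b00010111 = 0b10111101.
C[1]: S = E(K, 0b00010111) = 0b00111000; 0b10110010 ⊕ 0b00111000 = 0b10001010.
C[2]: S = E(K, 0b00111000) = 0b11001010; 0b11011111 ⊕ 0b11001010 = 0b00010101.
C[3]: S = E(K, 0b11001010) = 0b11100101; 0b11010101 ⊕ 0b11100101 = 0b00110000.

C[0] = 0b10111101, C[1] = 0b10001010, C[2] = 0b00010101, C[3] = 0b00110000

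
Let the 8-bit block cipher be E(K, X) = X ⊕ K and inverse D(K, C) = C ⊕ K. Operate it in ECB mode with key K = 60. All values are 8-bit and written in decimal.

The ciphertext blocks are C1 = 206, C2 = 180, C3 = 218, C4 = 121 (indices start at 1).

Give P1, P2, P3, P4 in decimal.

ECB decryption: P_i = D(K, C_i).
P1: D(K, 206) = 242.
P2: D(K, 180) = 136.
P3: D(K, 218) = 230.
P4: D(K, 121) = 69.

P1 = 242, P2 = 136, P3 = 230, P4 = 69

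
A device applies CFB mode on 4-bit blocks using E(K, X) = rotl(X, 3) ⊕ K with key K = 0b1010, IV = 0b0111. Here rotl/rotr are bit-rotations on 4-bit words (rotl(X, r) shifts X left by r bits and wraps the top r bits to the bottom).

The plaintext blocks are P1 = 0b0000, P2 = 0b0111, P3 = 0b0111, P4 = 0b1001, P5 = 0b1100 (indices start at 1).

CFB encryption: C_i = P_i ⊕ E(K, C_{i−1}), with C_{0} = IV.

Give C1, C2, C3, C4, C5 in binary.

C1: E(K, 0b0111) = 0b0001; 0b0000 ⊕ 0b0001 = 0b0001.
C2: E(K, 0b0001) = 0b0010; 0b0111 ⊕ 0b0010 = 0b0101.
C3: E(K, 0b0101) = 0b0000; 0b0111 ⊕ 0b0000 = 0b0111.
C4: E(K, 0b0111) = 0b0001; 0b1001 ⊕ 0b0001 = 0b1000.
C5: E(K, 0b1000) = 0b1110; 0b1100 ⊕ 0b1110 = 0b0010.

C1 = 0b0001, C2 = 0b0101, C3 = 0b0111, C4 = 0b1000, C5 = 0b0010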